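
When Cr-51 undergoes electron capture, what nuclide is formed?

Electron capture: mass number changes by +0, atomic number by -1.
A: 51 = 51; Z: 24 − 1 = 23.
Z = 23 is vanadium, so the daughter is V-51.

V-51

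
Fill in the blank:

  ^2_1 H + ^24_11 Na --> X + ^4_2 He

Conserve mass number: 2 + 24 = A + 4, so A = 22.
Conserve atomic number: 1 + 11 = Z + 2, so Z = 10.
Z = 10 is neon, so the species is ^22_10 Ne.

Ne-22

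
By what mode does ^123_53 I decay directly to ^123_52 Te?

beta-plus decay or electron capture

ΔA = 123 − 123 = 0; ΔZ = 52 − 53 = -1.
A is unchanged and Z drops by 1 — a proton has become a neutron (β⁺ emission or electron capture).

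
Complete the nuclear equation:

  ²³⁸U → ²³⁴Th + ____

alpha particle

Conserve mass number: 238 = 234 + A, so A = 4.
Conserve atomic number: 92 = 90 + Z, so Z = 2.
A = 4 and Z = 2 is ⁴He — an alpha particle.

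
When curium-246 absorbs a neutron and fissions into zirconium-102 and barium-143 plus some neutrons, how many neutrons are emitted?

2

Conserve mass number: 247 = 102 + 143 + k, so k = 247 − 245 = 2.
Check atomic number: 96 = 40 + 56 + 0 = 96. ✓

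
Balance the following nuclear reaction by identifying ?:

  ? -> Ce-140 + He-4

Nd-144

Conserve mass number: A = 140 + 4, so A = 144.
Conserve atomic number: Z = 58 + 2, so Z = 60.
Z = 60 is neodymium, so the species is Nd-144.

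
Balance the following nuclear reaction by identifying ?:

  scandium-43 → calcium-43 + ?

positron

Conserve mass number: 43 = 43 + A, so A = 0.
Conserve atomic number: 21 = 20 + Z, so Z = 1.
A = 0 and Z = 1 is e⁺ — a positron.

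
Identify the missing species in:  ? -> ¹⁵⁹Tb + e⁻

Gd-159

Conserve mass number: A = 159 + 0, so A = 159.
Conserve atomic number: Z = 65 − 1, so Z = 64.
Z = 64 is gadolinium, so the species is ¹⁵⁹Gd.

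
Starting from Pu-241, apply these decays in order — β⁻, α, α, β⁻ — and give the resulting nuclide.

U-233

Start: (A, Z) = (241, 94).
After β⁻: (241, 95).
After α: (237, 93).
After α: (233, 91).
After β⁻: (233, 92).
Z = 92 is uranium.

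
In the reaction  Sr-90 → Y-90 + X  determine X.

Conserve mass number: 90 = 90 + A, so A = 0.
Conserve atomic number: 38 = 39 + Z, so Z = -1.
A = 0 and Z = -1 is e⁻ — a beta-minus particle.

beta-minus particle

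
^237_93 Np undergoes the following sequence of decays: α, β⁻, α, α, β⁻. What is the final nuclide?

Start: (A, Z) = (237, 93).
After α: (233, 91).
After β⁻: (233, 92).
After α: (229, 90).
After α: (225, 88).
After β⁻: (225, 89).
Z = 89 is actinium.

Ac-225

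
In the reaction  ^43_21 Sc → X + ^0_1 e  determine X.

Ca-43

Conserve mass number: 43 = A + 0, so A = 43.
Conserve atomic number: 21 = Z + 1, so Z = 20.
Z = 20 is calcium, so the species is ^43_20 Ca.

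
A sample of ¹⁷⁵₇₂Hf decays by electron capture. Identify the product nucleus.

Electron capture: mass number changes by +0, atomic number by -1.
A: 175 = 175; Z: 72 − 1 = 71.
Z = 71 is lutetium, so the daughter is ¹⁷⁵₇₁Lu.

Lu-175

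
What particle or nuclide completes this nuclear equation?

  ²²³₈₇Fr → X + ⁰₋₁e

Conserve mass number: 223 = A + 0, so A = 223.
Conserve atomic number: 87 = Z − 1, so Z = 88.
Z = 88 is radium, so the species is ²²³₈₈Ra.

Ra-223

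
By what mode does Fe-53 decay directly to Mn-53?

ΔA = 53 − 53 = 0; ΔZ = 25 − 26 = -1.
A is unchanged and Z drops by 1 — a proton has become a neutron (β⁺ emission or electron capture).

beta-plus decay or electron capture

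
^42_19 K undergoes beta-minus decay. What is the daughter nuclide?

Ca-42

Beta-minus decay: mass number changes by +0, atomic number by +1.
A: 42 = 42; Z: 19 + 1 = 20.
Z = 20 is calcium, so the daughter is ^42_20 Ca.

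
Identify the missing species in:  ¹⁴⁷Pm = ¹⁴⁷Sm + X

Conserve mass number: 147 = 147 + A, so A = 0.
Conserve atomic number: 61 = 62 + Z, so Z = -1.
A = 0 and Z = -1 is e⁻ — a beta-minus particle.

beta-minus particle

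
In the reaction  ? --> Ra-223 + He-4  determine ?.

Th-227

Conserve mass number: A = 223 + 4, so A = 227.
Conserve atomic number: Z = 88 + 2, so Z = 90.
Z = 90 is thorium, so the species is Th-227.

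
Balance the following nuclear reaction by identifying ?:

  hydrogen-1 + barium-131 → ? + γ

Conserve mass number: 1 + 131 = A + 0, so A = 132.
Conserve atomic number: 1 + 56 = Z + 0, so Z = 57.
Z = 57 is lanthanum, so the species is lanthanum-132.

La-132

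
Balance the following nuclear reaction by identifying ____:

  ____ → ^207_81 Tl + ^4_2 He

Conserve mass number: A = 207 + 4, so A = 211.
Conserve atomic number: Z = 81 + 2, so Z = 83.
Z = 83 is bismuth, so the species is ^211_83 Bi.

Bi-211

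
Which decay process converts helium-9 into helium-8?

ΔA = 8 − 9 = -1; ΔZ = 2 − 2 = +0.
A drops by 1 with Z unchanged — a neutron was emitted.

neutron emission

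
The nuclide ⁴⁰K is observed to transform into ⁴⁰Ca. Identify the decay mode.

ΔA = 40 − 40 = 0; ΔZ = 20 − 19 = +1.
A is unchanged and Z rises by 1 — a neutron has become a proton (β⁻ decay).

beta-minus decay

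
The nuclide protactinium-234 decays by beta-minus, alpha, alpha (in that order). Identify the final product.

Ra-226

Start: (A, Z) = (234, 91).
After β⁻: (234, 92).
After α: (230, 90).
After α: (226, 88).
Z = 88 is radium.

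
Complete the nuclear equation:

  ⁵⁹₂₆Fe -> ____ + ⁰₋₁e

Co-59

Conserve mass number: 59 = A + 0, so A = 59.
Conserve atomic number: 26 = Z − 1, so Z = 27.
Z = 27 is cobalt, so the species is ⁵⁹₂₇Co.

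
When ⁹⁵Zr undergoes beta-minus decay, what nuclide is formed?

Beta-minus decay: mass number changes by +0, atomic number by +1.
A: 95 = 95; Z: 40 + 1 = 41.
Z = 41 is niobium, so the daughter is ⁹⁵Nb.

Nb-95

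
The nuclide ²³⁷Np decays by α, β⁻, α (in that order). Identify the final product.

Th-229

Start: (A, Z) = (237, 93).
After α: (233, 91).
After β⁻: (233, 92).
After α: (229, 90).
Z = 90 is thorium.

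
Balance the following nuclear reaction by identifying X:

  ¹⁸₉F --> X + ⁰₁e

O-18

Conserve mass number: 18 = A + 0, so A = 18.
Conserve atomic number: 9 = Z + 1, so Z = 8.
Z = 8 is oxygen, so the species is ¹⁸₈O.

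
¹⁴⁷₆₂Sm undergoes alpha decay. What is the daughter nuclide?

Alpha decay: mass number changes by -4, atomic number by -2.
A: 147 − 4 = 143; Z: 62 − 2 = 60.
Z = 60 is neodymium, so the daughter is ¹⁴³₆₀Nd.

Nd-143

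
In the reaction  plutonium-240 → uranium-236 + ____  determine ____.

Conserve mass number: 240 = 236 + A, so A = 4.
Conserve atomic number: 94 = 92 + Z, so Z = 2.
A = 4 and Z = 2 is helium-4 — an alpha particle.

alpha particle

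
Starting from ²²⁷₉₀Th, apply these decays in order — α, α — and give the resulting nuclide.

Start: (A, Z) = (227, 90).
After α: (223, 88).
After α: (219, 86).
Z = 86 is radon.

Rn-219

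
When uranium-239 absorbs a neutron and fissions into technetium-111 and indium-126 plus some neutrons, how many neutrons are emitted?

Conserve mass number: 240 = 111 + 126 + k, so k = 240 − 237 = 3.
Check atomic number: 92 = 43 + 49 + 0 = 92. ✓

3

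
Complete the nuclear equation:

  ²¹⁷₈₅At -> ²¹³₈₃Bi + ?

alpha particle

Conserve mass number: 217 = 213 + A, so A = 4.
Conserve atomic number: 85 = 83 + Z, so Z = 2.
A = 4 and Z = 2 is ⁴₂He — an alpha particle.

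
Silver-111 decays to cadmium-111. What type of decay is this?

ΔA = 111 − 111 = 0; ΔZ = 48 − 47 = +1.
A is unchanged and Z rises by 1 — a neutron has become a proton (β⁻ decay).

beta-minus decay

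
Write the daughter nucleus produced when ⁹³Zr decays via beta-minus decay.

Beta-minus decay: mass number changes by +0, atomic number by +1.
A: 93 = 93; Z: 40 + 1 = 41.
Z = 41 is niobium, so the daughter is ⁹³Nb.

Nb-93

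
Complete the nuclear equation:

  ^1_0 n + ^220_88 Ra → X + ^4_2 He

Conserve mass number: 1 + 220 = A + 4, so A = 217.
Conserve atomic number: 0 + 88 = Z + 2, so Z = 86.
Z = 86 is radon, so the species is ^217_86 Rn.

Rn-217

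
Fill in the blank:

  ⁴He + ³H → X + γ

Li-7

Conserve mass number: 4 + 3 = A + 0, so A = 7.
Conserve atomic number: 2 + 1 = Z + 0, so Z = 3.
Z = 3 is lithium, so the species is ⁷Li.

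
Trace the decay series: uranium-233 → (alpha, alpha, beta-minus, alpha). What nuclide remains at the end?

Start: (A, Z) = (233, 92).
After α: (229, 90).
After α: (225, 88).
After β⁻: (225, 89).
After α: (221, 87).
Z = 87 is francium.

Fr-221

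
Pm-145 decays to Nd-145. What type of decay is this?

ΔA = 145 − 145 = 0; ΔZ = 60 − 61 = -1.
A is unchanged and Z drops by 1 — a proton has become a neutron (β⁺ emission or electron capture).

beta-plus decay or electron capture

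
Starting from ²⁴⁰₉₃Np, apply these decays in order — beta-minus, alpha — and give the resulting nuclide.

U-236

Start: (A, Z) = (240, 93).
After β⁻: (240, 94).
After α: (236, 92).
Z = 92 is uranium.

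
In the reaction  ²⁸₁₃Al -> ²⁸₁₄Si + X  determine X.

Conserve mass number: 28 = 28 + A, so A = 0.
Conserve atomic number: 13 = 14 + Z, so Z = -1.
A = 0 and Z = -1 is ⁰₋₁e — a beta-minus particle.

beta-minus particle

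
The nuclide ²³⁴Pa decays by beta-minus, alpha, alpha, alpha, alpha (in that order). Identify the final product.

Start: (A, Z) = (234, 91).
After β⁻: (234, 92).
After α: (230, 90).
After α: (226, 88).
After α: (222, 86).
After α: (218, 84).
Z = 84 is polonium.

Po-218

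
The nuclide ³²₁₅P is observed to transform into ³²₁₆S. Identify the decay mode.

ΔA = 32 − 32 = 0; ΔZ = 16 − 15 = +1.
A is unchanged and Z rises by 1 — a neutron has become a proton (β⁻ decay).

beta-minus decay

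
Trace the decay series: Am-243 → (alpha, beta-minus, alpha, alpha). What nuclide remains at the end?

Start: (A, Z) = (243, 95).
After α: (239, 93).
After β⁻: (239, 94).
After α: (235, 92).
After α: (231, 90).
Z = 90 is thorium.

Th-231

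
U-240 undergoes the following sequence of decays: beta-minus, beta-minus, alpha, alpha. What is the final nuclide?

Th-232

Start: (A, Z) = (240, 92).
After β⁻: (240, 93).
After β⁻: (240, 94).
After α: (236, 92).
After α: (232, 90).
Z = 90 is thorium.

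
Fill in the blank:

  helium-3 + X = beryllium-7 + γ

Conserve mass number: 3 + A = 7 + 0, so A = 4.
Conserve atomic number: 2 + Z = 4 + 0, so Z = 2.
A = 4 and Z = 2 is helium-4 — an alpha particle.

alpha particle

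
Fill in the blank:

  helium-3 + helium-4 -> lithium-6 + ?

Conserve mass number: 3 + 4 = 6 + A, so A = 1.
Conserve atomic number: 2 + 2 = 3 + Z, so Z = 1.
A = 1 and Z = 1 is hydrogen-1 — a proton.

proton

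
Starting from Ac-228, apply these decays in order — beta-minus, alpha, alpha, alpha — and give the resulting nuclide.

Po-216

Start: (A, Z) = (228, 89).
After β⁻: (228, 90).
After α: (224, 88).
After α: (220, 86).
After α: (216, 84).
Z = 84 is polonium.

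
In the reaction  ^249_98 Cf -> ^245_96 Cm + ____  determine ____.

Conserve mass number: 249 = 245 + A, so A = 4.
Conserve atomic number: 98 = 96 + Z, so Z = 2.
A = 4 and Z = 2 is ^4_2 He — an alpha particle.

alpha particle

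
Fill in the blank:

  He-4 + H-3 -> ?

Li-7

Conserve mass number: 4 + 3 = A, so A = 7.
Conserve atomic number: 2 + 1 = Z, so Z = 3.
Z = 3 is lithium, so the species is Li-7.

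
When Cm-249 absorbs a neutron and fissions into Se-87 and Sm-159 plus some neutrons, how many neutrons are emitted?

4

Conserve mass number: 250 = 87 + 159 + k, so k = 250 − 246 = 4.
Check atomic number: 96 = 34 + 62 + 0 = 96. ✓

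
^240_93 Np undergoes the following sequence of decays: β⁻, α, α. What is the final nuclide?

Th-232

Start: (A, Z) = (240, 93).
After β⁻: (240, 94).
After α: (236, 92).
After α: (232, 90).
Z = 90 is thorium.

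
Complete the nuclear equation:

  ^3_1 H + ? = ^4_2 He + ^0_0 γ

proton

Conserve mass number: 3 + A = 4 + 0, so A = 1.
Conserve atomic number: 1 + Z = 2 + 0, so Z = 1.
A = 1 and Z = 1 is ^1_1 H — a proton.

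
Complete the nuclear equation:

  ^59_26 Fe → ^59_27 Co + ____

beta-minus particle

Conserve mass number: 59 = 59 + A, so A = 0.
Conserve atomic number: 26 = 27 + Z, so Z = -1.
A = 0 and Z = -1 is ^0_-1 e — a beta-minus particle.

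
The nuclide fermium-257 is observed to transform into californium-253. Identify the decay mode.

alpha decay

ΔA = 253 − 257 = -4; ΔZ = 98 − 100 = -2.
A drops by 4 and Z drops by 2 — the signature of alpha emission.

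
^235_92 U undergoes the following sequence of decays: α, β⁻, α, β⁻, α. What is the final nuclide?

Start: (A, Z) = (235, 92).
After α: (231, 90).
After β⁻: (231, 91).
After α: (227, 89).
After β⁻: (227, 90).
After α: (223, 88).
Z = 88 is radium.

Ra-223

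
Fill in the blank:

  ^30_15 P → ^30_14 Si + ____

positron

Conserve mass number: 30 = 30 + A, so A = 0.
Conserve atomic number: 15 = 14 + Z, so Z = 1.
A = 0 and Z = 1 is ^0_1 e — a positron.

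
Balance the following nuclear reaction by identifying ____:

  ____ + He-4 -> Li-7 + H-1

alpha particle

Conserve mass number: A + 4 = 7 + 1, so A = 4.
Conserve atomic number: Z + 2 = 3 + 1, so Z = 2.
A = 4 and Z = 2 is He-4 — an alpha particle.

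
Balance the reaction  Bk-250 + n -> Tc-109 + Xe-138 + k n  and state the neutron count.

Conserve mass number: 251 = 109 + 138 + k, so k = 251 − 247 = 4.
Check atomic number: 97 = 43 + 54 + 0 = 97. ✓

4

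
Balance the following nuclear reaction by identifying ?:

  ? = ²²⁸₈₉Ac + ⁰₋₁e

Ra-228

Conserve mass number: A = 228 + 0, so A = 228.
Conserve atomic number: Z = 89 − 1, so Z = 88.
Z = 88 is radium, so the species is ²²⁸₈₈Ra.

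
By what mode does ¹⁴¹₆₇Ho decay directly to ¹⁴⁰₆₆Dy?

ΔA = 140 − 141 = -1; ΔZ = 66 − 67 = -1.
A drops by 1 and Z drops by 1 — a proton was emitted.

proton emission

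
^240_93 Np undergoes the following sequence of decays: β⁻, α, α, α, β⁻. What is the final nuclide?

Start: (A, Z) = (240, 93).
After β⁻: (240, 94).
After α: (236, 92).
After α: (232, 90).
After α: (228, 88).
After β⁻: (228, 89).
Z = 89 is actinium.

Ac-228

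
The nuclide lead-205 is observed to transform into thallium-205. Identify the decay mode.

ΔA = 205 − 205 = 0; ΔZ = 81 − 82 = -1.
A is unchanged and Z drops by 1 — a proton has become a neutron (β⁺ emission or electron capture).

beta-plus decay or electron capture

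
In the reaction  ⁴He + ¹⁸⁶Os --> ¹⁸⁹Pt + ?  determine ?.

neutron

Conserve mass number: 4 + 186 = 189 + A, so A = 1.
Conserve atomic number: 2 + 76 = 78 + Z, so Z = 0.
A = 1 and Z = 0 is ¹n — a neutron.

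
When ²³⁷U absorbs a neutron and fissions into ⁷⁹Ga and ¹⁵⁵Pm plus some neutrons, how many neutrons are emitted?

4

Conserve mass number: 238 = 79 + 155 + k, so k = 238 − 234 = 4.
Check atomic number: 92 = 31 + 61 + 0 = 92. ✓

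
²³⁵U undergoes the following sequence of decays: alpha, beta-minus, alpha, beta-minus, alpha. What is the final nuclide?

Start: (A, Z) = (235, 92).
After α: (231, 90).
After β⁻: (231, 91).
After α: (227, 89).
After β⁻: (227, 90).
After α: (223, 88).
Z = 88 is radium.

Ra-223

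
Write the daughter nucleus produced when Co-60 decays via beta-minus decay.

Ni-60

Beta-minus decay: mass number changes by +0, atomic number by +1.
A: 60 = 60; Z: 27 + 1 = 28.
Z = 28 is nickel, so the daughter is Ni-60.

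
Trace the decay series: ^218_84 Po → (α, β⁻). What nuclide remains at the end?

Start: (A, Z) = (218, 84).
After α: (214, 82).
After β⁻: (214, 83).
Z = 83 is bismuth.

Bi-214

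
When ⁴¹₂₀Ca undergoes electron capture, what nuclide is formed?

K-41

Electron capture: mass number changes by +0, atomic number by -1.
A: 41 = 41; Z: 20 − 1 = 19.
Z = 19 is potassium, so the daughter is ⁴¹₁₉K.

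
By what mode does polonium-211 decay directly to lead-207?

ΔA = 207 − 211 = -4; ΔZ = 82 − 84 = -2.
A drops by 4 and Z drops by 2 — the signature of alpha emission.

alpha decay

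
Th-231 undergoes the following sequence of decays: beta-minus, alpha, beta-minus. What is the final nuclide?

Th-227

Start: (A, Z) = (231, 90).
After β⁻: (231, 91).
After α: (227, 89).
After β⁻: (227, 90).
Z = 90 is thorium.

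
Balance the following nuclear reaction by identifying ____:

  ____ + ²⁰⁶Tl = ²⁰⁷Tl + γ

neutron

Conserve mass number: A + 206 = 207 + 0, so A = 1.
Conserve atomic number: Z + 81 = 81 + 0, so Z = 0.
A = 1 and Z = 0 is ¹n — a neutron.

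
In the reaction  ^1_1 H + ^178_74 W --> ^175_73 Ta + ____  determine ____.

Conserve mass number: 1 + 178 = 175 + A, so A = 4.
Conserve atomic number: 1 + 74 = 73 + Z, so Z = 2.
A = 4 and Z = 2 is ^4_2 He — an alpha particle.

alpha particle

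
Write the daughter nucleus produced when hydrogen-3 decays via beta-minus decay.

Beta-minus decay: mass number changes by +0, atomic number by +1.
A: 3 = 3; Z: 1 + 1 = 2.
Z = 2 is helium, so the daughter is helium-3.

He-3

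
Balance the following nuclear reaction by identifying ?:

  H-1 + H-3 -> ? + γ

He-4

Conserve mass number: 1 + 3 = A + 0, so A = 4.
Conserve atomic number: 1 + 1 = Z + 0, so Z = 2.
A = 4 and Z = 2 is He-4 — an alpha particle.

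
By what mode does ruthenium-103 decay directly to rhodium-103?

beta-minus decay

ΔA = 103 − 103 = 0; ΔZ = 45 − 44 = +1.
A is unchanged and Z rises by 1 — a neutron has become a proton (β⁻ decay).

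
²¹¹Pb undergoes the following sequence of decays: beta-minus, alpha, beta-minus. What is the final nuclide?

Pb-207

Start: (A, Z) = (211, 82).
After β⁻: (211, 83).
After α: (207, 81).
After β⁻: (207, 82).
Z = 82 is lead.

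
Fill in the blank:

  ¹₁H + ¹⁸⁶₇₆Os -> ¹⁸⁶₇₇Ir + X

Conserve mass number: 1 + 186 = 186 + A, so A = 1.
Conserve atomic number: 1 + 76 = 77 + Z, so Z = 0.
A = 1 and Z = 0 is ¹₀n — a neutron.

neutron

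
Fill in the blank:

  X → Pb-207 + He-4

Conserve mass number: A = 207 + 4, so A = 211.
Conserve atomic number: Z = 82 + 2, so Z = 84.
Z = 84 is polonium, so the species is Po-211.

Po-211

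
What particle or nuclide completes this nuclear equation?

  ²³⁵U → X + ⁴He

Conserve mass number: 235 = A + 4, so A = 231.
Conserve atomic number: 92 = Z + 2, so Z = 90.
Z = 90 is thorium, so the species is ²³¹Th.

Th-231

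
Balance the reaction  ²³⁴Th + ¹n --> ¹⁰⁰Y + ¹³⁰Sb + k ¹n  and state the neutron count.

5

Conserve mass number: 235 = 100 + 130 + k, so k = 235 − 230 = 5.
Check atomic number: 90 = 39 + 51 + 0 = 90. ✓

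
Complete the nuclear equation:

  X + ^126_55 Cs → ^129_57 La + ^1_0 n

alpha particle

Conserve mass number: A + 126 = 129 + 1, so A = 4.
Conserve atomic number: Z + 55 = 57 + 0, so Z = 2.
A = 4 and Z = 2 is ^4_2 He — an alpha particle.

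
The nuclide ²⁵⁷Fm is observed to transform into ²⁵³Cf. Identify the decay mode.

ΔA = 253 − 257 = -4; ΔZ = 98 − 100 = -2.
A drops by 4 and Z drops by 2 — the signature of alpha emission.

alpha decay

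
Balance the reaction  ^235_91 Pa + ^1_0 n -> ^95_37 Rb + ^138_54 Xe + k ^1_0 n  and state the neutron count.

Conserve mass number: 236 = 95 + 138 + k, so k = 236 − 233 = 3.
Check atomic number: 91 = 37 + 54 + 0 = 91. ✓

3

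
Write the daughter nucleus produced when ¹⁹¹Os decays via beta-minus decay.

Beta-minus decay: mass number changes by +0, atomic number by +1.
A: 191 = 191; Z: 76 + 1 = 77.
Z = 77 is iridium, so the daughter is ¹⁹¹Ir.

Ir-191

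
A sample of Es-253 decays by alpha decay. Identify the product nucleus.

Bk-249

Alpha decay: mass number changes by -4, atomic number by -2.
A: 253 − 4 = 249; Z: 99 − 2 = 97.
Z = 97 is berkelium, so the daughter is Bk-249.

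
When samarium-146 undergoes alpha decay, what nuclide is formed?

Nd-142

Alpha decay: mass number changes by -4, atomic number by -2.
A: 146 − 4 = 142; Z: 62 − 2 = 60.
Z = 60 is neodymium, so the daughter is neodymium-142.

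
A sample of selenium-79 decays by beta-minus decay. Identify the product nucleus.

Beta-minus decay: mass number changes by +0, atomic number by +1.
A: 79 = 79; Z: 34 + 1 = 35.
Z = 35 is bromine, so the daughter is bromine-79.

Br-79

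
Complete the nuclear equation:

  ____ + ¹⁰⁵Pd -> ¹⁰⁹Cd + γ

alpha particle

Conserve mass number: A + 105 = 109 + 0, so A = 4.
Conserve atomic number: Z + 46 = 48 + 0, so Z = 2.
A = 4 and Z = 2 is ⁴He — an alpha particle.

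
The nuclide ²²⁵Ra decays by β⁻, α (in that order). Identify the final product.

Start: (A, Z) = (225, 88).
After β⁻: (225, 89).
After α: (221, 87).
Z = 87 is francium.

Fr-221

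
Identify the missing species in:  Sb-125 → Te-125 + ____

Conserve mass number: 125 = 125 + A, so A = 0.
Conserve atomic number: 51 = 52 + Z, so Z = -1.
A = 0 and Z = -1 is e⁻ — a beta-minus particle.

beta-minus particle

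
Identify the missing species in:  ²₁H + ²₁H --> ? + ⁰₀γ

Conserve mass number: 2 + 2 = A + 0, so A = 4.
Conserve atomic number: 1 + 1 = Z + 0, so Z = 2.
A = 4 and Z = 2 is ⁴₂He — an alpha particle.

He-4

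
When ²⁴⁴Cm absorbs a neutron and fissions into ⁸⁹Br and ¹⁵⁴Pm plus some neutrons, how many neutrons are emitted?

2

Conserve mass number: 245 = 89 + 154 + k, so k = 245 − 243 = 2.
Check atomic number: 96 = 35 + 61 + 0 = 96. ✓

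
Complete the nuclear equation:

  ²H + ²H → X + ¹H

H-3

Conserve mass number: 2 + 2 = A + 1, so A = 3.
Conserve atomic number: 1 + 1 = Z + 1, so Z = 1.
A = 3 and Z = 1 is ³H — a triton.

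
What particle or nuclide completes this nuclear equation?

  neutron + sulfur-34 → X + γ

S-35

Conserve mass number: 1 + 34 = A + 0, so A = 35.
Conserve atomic number: 0 + 16 = Z + 0, so Z = 16.
Z = 16 is sulfur, so the species is sulfur-35.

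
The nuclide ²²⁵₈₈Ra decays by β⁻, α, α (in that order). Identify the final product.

At-217

Start: (A, Z) = (225, 88).
After β⁻: (225, 89).
After α: (221, 87).
After α: (217, 85).
Z = 85 is astatine.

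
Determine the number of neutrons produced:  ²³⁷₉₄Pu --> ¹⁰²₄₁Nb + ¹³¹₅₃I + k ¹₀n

4

Conserve mass number: 237 = 102 + 131 + k, so k = 237 − 233 = 4.
Check atomic number: 94 = 41 + 53 + 0 = 94. ✓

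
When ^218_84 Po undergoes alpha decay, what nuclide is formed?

Pb-214

Alpha decay: mass number changes by -4, atomic number by -2.
A: 218 − 4 = 214; Z: 84 − 2 = 82.
Z = 82 is lead, so the daughter is ^214_82 Pb.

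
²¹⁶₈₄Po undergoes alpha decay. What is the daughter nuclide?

Pb-212

Alpha decay: mass number changes by -4, atomic number by -2.
A: 216 − 4 = 212; Z: 84 − 2 = 82.
Z = 82 is lead, so the daughter is ²¹²₈₂Pb.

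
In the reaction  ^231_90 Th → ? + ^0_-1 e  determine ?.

Pa-231

Conserve mass number: 231 = A + 0, so A = 231.
Conserve atomic number: 90 = Z − 1, so Z = 91.
Z = 91 is protactinium, so the species is ^231_91 Pa.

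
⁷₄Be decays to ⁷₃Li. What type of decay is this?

beta-plus decay or electron capture

ΔA = 7 − 7 = 0; ΔZ = 3 − 4 = -1.
A is unchanged and Z drops by 1 — a proton has become a neutron (β⁺ emission or electron capture).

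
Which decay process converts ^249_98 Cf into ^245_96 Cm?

ΔA = 245 − 249 = -4; ΔZ = 96 − 98 = -2.
A drops by 4 and Z drops by 2 — the signature of alpha emission.

alpha decay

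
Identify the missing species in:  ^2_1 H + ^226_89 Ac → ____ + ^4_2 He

Ra-224

Conserve mass number: 2 + 226 = A + 4, so A = 224.
Conserve atomic number: 1 + 89 = Z + 2, so Z = 88.
Z = 88 is radium, so the species is ^224_88 Ra.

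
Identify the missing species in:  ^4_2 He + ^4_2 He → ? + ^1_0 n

Conserve mass number: 4 + 4 = A + 1, so A = 7.
Conserve atomic number: 2 + 2 = Z + 0, so Z = 4.
Z = 4 is beryllium, so the species is ^7_4 Be.

Be-7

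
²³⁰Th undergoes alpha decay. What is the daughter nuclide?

Ra-226

Alpha decay: mass number changes by -4, atomic number by -2.
A: 230 − 4 = 226; Z: 90 − 2 = 88.
Z = 88 is radium, so the daughter is ²²⁶Ra.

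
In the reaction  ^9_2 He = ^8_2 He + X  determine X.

Conserve mass number: 9 = 8 + A, so A = 1.
Conserve atomic number: 2 = 2 + Z, so Z = 0.
A = 1 and Z = 0 is ^1_0 n — a neutron.

neutron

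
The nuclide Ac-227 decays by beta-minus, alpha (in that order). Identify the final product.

Ra-223

Start: (A, Z) = (227, 89).
After β⁻: (227, 90).
After α: (223, 88).
Z = 88 is radium.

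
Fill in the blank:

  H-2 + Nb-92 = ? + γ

Mo-94

Conserve mass number: 2 + 92 = A + 0, so A = 94.
Conserve atomic number: 1 + 41 = Z + 0, so Z = 42.
Z = 42 is molybdenum, so the species is Mo-94.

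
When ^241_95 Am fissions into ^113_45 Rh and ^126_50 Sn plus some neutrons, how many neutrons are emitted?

Conserve mass number: 241 = 113 + 126 + k, so k = 241 − 239 = 2.
Check atomic number: 95 = 45 + 50 + 0 = 95. ✓

2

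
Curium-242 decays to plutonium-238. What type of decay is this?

ΔA = 238 − 242 = -4; ΔZ = 94 − 96 = -2.
A drops by 4 and Z drops by 2 — the signature of alpha emission.

alpha decay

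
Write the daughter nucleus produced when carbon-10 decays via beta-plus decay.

B-10

Beta-plus decay: mass number changes by +0, atomic number by -1.
A: 10 = 10; Z: 6 − 1 = 5.
Z = 5 is boron, so the daughter is boron-10.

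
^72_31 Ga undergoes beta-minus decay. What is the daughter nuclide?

Ge-72

Beta-minus decay: mass number changes by +0, atomic number by +1.
A: 72 = 72; Z: 31 + 1 = 32.
Z = 32 is germanium, so the daughter is ^72_32 Ge.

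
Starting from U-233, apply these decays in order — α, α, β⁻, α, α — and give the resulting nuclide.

At-217

Start: (A, Z) = (233, 92).
After α: (229, 90).
After α: (225, 88).
After β⁻: (225, 89).
After α: (221, 87).
After α: (217, 85).
Z = 85 is astatine.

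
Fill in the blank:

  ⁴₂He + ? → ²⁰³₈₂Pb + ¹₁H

Conserve mass number: 4 + A = 203 + 1, so A = 200.
Conserve atomic number: 2 + Z = 82 + 1, so Z = 81.
Z = 81 is thallium, so the species is ²⁰⁰₈₁Tl.

Tl-200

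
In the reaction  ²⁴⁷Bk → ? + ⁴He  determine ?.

Conserve mass number: 247 = A + 4, so A = 243.
Conserve atomic number: 97 = Z + 2, so Z = 95.
Z = 95 is americium, so the species is ²⁴³Am.

Am-243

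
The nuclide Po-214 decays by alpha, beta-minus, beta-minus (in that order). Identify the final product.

Po-210

Start: (A, Z) = (214, 84).
After α: (210, 82).
After β⁻: (210, 83).
After β⁻: (210, 84).
Z = 84 is polonium.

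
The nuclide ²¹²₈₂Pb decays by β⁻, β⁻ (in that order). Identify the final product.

Po-212

Start: (A, Z) = (212, 82).
After β⁻: (212, 83).
After β⁻: (212, 84).
Z = 84 is polonium.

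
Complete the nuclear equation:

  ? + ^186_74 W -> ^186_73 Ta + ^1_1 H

neutron

Conserve mass number: A + 186 = 186 + 1, so A = 1.
Conserve atomic number: Z + 74 = 73 + 1, so Z = 0.
A = 1 and Z = 0 is ^1_0 n — a neutron.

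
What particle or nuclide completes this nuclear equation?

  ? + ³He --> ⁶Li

Conserve mass number: A + 3 = 6, so A = 3.
Conserve atomic number: Z + 2 = 3, so Z = 1.
A = 3 and Z = 1 is ³H — a triton.

triton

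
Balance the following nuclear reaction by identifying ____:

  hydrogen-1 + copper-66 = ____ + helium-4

Ni-63

Conserve mass number: 1 + 66 = A + 4, so A = 63.
Conserve atomic number: 1 + 29 = Z + 2, so Z = 28.
Z = 28 is nickel, so the species is nickel-63.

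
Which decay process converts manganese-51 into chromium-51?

beta-plus decay or electron capture

ΔA = 51 − 51 = 0; ΔZ = 24 − 25 = -1.
A is unchanged and Z drops by 1 — a proton has become a neutron (β⁺ emission or electron capture).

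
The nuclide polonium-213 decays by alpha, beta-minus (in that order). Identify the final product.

Bi-209

Start: (A, Z) = (213, 84).
After α: (209, 82).
After β⁻: (209, 83).
Z = 83 is bismuth.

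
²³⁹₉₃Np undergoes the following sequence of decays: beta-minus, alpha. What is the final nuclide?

Start: (A, Z) = (239, 93).
After β⁻: (239, 94).
After α: (235, 92).
Z = 92 is uranium.

U-235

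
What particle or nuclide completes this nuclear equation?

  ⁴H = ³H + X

neutron

Conserve mass number: 4 = 3 + A, so A = 1.
Conserve atomic number: 1 = 1 + Z, so Z = 0.
A = 1 and Z = 0 is ¹n — a neutron.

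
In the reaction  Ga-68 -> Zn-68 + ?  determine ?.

positron

Conserve mass number: 68 = 68 + A, so A = 0.
Conserve atomic number: 31 = 30 + Z, so Z = 1.
A = 0 and Z = 1 is e⁺ — a positron.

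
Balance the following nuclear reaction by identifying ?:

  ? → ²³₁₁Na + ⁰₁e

Conserve mass number: A = 23 + 0, so A = 23.
Conserve atomic number: Z = 11 + 1, so Z = 12.
Z = 12 is magnesium, so the species is ²³₁₂Mg.

Mg-23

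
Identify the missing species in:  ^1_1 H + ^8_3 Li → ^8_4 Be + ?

Conserve mass number: 1 + 8 = 8 + A, so A = 1.
Conserve atomic number: 1 + 3 = 4 + Z, so Z = 0.
A = 1 and Z = 0 is ^1_0 n — a neutron.

neutron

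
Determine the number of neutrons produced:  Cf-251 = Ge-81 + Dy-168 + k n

Conserve mass number: 251 = 81 + 168 + k, so k = 251 − 249 = 2.
Check atomic number: 98 = 32 + 66 + 0 = 98. ✓

2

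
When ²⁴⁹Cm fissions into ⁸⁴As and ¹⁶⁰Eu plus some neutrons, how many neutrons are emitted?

Conserve mass number: 249 = 84 + 160 + k, so k = 249 − 244 = 5.
Check atomic number: 96 = 33 + 63 + 0 = 96. ✓

5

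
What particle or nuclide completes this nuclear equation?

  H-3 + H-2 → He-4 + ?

Conserve mass number: 3 + 2 = 4 + A, so A = 1.
Conserve atomic number: 1 + 1 = 2 + Z, so Z = 0.
A = 1 and Z = 0 is n — a neutron.

neutron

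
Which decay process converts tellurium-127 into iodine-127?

ΔA = 127 − 127 = 0; ΔZ = 53 − 52 = +1.
A is unchanged and Z rises by 1 — a neutron has become a proton (β⁻ decay).

beta-minus decay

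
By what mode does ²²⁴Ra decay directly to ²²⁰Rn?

ΔA = 220 − 224 = -4; ΔZ = 86 − 88 = -2.
A drops by 4 and Z drops by 2 — the signature of alpha emission.

alpha decay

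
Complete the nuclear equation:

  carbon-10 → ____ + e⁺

Conserve mass number: 10 = A + 0, so A = 10.
Conserve atomic number: 6 = Z + 1, so Z = 5.
Z = 5 is boron, so the species is boron-10.

B-10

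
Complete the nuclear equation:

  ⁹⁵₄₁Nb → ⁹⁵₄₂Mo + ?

beta-minus particle

Conserve mass number: 95 = 95 + A, so A = 0.
Conserve atomic number: 41 = 42 + Z, so Z = -1.
A = 0 and Z = -1 is ⁰₋₁e — a beta-minus particle.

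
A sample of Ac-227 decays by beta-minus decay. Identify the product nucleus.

Th-227

Beta-minus decay: mass number changes by +0, atomic number by +1.
A: 227 = 227; Z: 89 + 1 = 90.
Z = 90 is thorium, so the daughter is Th-227.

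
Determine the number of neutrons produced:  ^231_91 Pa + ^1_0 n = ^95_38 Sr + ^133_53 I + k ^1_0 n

Conserve mass number: 232 = 95 + 133 + k, so k = 232 − 228 = 4.
Check atomic number: 91 = 38 + 53 + 0 = 91. ✓

4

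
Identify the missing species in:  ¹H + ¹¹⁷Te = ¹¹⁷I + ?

neutron

Conserve mass number: 1 + 117 = 117 + A, so A = 1.
Conserve atomic number: 1 + 52 = 53 + Z, so Z = 0.
A = 1 and Z = 0 is ¹n — a neutron.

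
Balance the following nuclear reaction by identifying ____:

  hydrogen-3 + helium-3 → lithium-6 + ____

Conserve mass number: 3 + 3 = 6 + A, so A = 0.
Conserve atomic number: 1 + 2 = 3 + Z, so Z = 0.
A = 0 and Z = 0 is γ — a gamma ray.

gamma ray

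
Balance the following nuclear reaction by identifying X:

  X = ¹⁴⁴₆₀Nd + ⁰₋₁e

Pr-144

Conserve mass number: A = 144 + 0, so A = 144.
Conserve atomic number: Z = 60 − 1, so Z = 59.
Z = 59 is praseodymium, so the species is ¹⁴⁴₅₉Pr.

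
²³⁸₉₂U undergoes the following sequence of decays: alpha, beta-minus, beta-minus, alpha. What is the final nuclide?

Th-230

Start: (A, Z) = (238, 92).
After α: (234, 90).
After β⁻: (234, 91).
After β⁻: (234, 92).
After α: (230, 90).
Z = 90 is thorium.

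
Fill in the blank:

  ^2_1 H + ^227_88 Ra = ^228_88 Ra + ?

Conserve mass number: 2 + 227 = 228 + A, so A = 1.
Conserve atomic number: 1 + 88 = 88 + Z, so Z = 1.
A = 1 and Z = 1 is ^1_1 H — a proton.

proton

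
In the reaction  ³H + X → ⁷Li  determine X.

alpha particle

Conserve mass number: 3 + A = 7, so A = 4.
Conserve atomic number: 1 + Z = 3, so Z = 2.
A = 4 and Z = 2 is ⁴He — an alpha particle.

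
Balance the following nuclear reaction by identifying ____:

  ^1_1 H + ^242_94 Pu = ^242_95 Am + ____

neutron

Conserve mass number: 1 + 242 = 242 + A, so A = 1.
Conserve atomic number: 1 + 94 = 95 + Z, so Z = 0.
A = 1 and Z = 0 is ^1_0 n — a neutron.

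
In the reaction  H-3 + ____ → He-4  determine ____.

Conserve mass number: 3 + A = 4, so A = 1.
Conserve atomic number: 1 + Z = 2, so Z = 1.
A = 1 and Z = 1 is H-1 — a proton.

proton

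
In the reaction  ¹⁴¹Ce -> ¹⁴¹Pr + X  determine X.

beta-minus particle

Conserve mass number: 141 = 141 + A, so A = 0.
Conserve atomic number: 58 = 59 + Z, so Z = -1.
A = 0 and Z = -1 is e⁻ — a beta-minus particle.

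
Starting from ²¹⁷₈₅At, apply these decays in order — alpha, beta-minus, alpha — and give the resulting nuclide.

Pb-209

Start: (A, Z) = (217, 85).
After α: (213, 83).
After β⁻: (213, 84).
After α: (209, 82).
Z = 82 is lead.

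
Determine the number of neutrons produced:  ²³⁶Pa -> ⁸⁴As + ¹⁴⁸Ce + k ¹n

4

Conserve mass number: 236 = 84 + 148 + k, so k = 236 − 232 = 4.
Check atomic number: 91 = 33 + 58 + 0 = 91. ✓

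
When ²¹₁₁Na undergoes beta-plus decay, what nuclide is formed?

Beta-plus decay: mass number changes by +0, atomic number by -1.
A: 21 = 21; Z: 11 − 1 = 10.
Z = 10 is neon, so the daughter is ²¹₁₀Ne.

Ne-21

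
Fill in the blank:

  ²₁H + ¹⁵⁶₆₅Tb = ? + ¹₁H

Tb-157

Conserve mass number: 2 + 156 = A + 1, so A = 157.
Conserve atomic number: 1 + 65 = Z + 1, so Z = 65.
Z = 65 is terbium, so the species is ¹⁵⁷₆₅Tb.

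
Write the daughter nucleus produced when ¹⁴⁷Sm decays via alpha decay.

Alpha decay: mass number changes by -4, atomic number by -2.
A: 147 − 4 = 143; Z: 62 − 2 = 60.
Z = 60 is neodymium, so the daughter is ¹⁴³Nd.

Nd-143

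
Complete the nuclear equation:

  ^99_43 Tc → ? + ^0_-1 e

Conserve mass number: 99 = A + 0, so A = 99.
Conserve atomic number: 43 = Z − 1, so Z = 44.
Z = 44 is ruthenium, so the species is ^99_44 Ru.

Ru-99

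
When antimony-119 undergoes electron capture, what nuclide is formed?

Electron capture: mass number changes by +0, atomic number by -1.
A: 119 = 119; Z: 51 − 1 = 50.
Z = 50 is tin, so the daughter is tin-119.

Sn-119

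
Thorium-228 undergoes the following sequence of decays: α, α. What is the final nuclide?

Rn-220

Start: (A, Z) = (228, 90).
After α: (224, 88).
After α: (220, 86).
Z = 86 is radon.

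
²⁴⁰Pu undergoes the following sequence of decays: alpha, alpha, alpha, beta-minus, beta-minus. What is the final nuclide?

Start: (A, Z) = (240, 94).
After α: (236, 92).
After α: (232, 90).
After α: (228, 88).
After β⁻: (228, 89).
After β⁻: (228, 90).
Z = 90 is thorium.

Th-228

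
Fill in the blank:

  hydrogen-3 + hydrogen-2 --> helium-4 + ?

neutron

Conserve mass number: 3 + 2 = 4 + A, so A = 1.
Conserve atomic number: 1 + 1 = 2 + Z, so Z = 0.
A = 1 and Z = 0 is neutron — a neutron.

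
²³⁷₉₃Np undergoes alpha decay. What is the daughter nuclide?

Pa-233

Alpha decay: mass number changes by -4, atomic number by -2.
A: 237 − 4 = 233; Z: 93 − 2 = 91.
Z = 91 is protactinium, so the daughter is ²³³₉₁Pa.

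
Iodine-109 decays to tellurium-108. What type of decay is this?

proton emission

ΔA = 108 − 109 = -1; ΔZ = 52 − 53 = -1.
A drops by 1 and Z drops by 1 — a proton was emitted.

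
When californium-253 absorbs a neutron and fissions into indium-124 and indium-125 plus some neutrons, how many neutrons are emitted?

Conserve mass number: 254 = 124 + 125 + k, so k = 254 − 249 = 5.
Check atomic number: 98 = 49 + 49 + 0 = 98. ✓

5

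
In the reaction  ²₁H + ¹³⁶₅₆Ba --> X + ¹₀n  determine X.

Conserve mass number: 2 + 136 = A + 1, so A = 137.
Conserve atomic number: 1 + 56 = Z + 0, so Z = 57.
Z = 57 is lanthanum, so the species is ¹³⁷₅₇La.

La-137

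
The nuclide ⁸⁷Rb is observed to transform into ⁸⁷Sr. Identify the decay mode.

beta-minus decay

ΔA = 87 − 87 = 0; ΔZ = 38 − 37 = +1.
A is unchanged and Z rises by 1 — a neutron has become a proton (β⁻ decay).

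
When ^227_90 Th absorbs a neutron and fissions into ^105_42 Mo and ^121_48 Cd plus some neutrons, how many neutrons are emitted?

2

Conserve mass number: 228 = 105 + 121 + k, so k = 228 − 226 = 2.
Check atomic number: 90 = 42 + 48 + 0 = 90. ✓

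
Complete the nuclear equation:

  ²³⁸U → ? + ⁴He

Conserve mass number: 238 = A + 4, so A = 234.
Conserve atomic number: 92 = Z + 2, so Z = 90.
Z = 90 is thorium, so the species is ²³⁴Th.

Th-234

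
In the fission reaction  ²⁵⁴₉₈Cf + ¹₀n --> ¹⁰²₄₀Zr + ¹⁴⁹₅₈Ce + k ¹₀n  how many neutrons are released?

4

Conserve mass number: 255 = 102 + 149 + k, so k = 255 − 251 = 4.
Check atomic number: 98 = 40 + 58 + 0 = 98. ✓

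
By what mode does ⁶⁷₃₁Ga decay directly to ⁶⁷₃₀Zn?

ΔA = 67 − 67 = 0; ΔZ = 30 − 31 = -1.
A is unchanged and Z drops by 1 — a proton has become a neutron (β⁺ emission or electron capture).

beta-plus decay or electron capture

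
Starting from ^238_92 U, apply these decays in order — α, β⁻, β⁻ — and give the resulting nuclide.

U-234

Start: (A, Z) = (238, 92).
After α: (234, 90).
After β⁻: (234, 91).
After β⁻: (234, 92).
Z = 92 is uranium.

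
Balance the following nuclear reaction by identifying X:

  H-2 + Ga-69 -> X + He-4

Conserve mass number: 2 + 69 = A + 4, so A = 67.
Conserve atomic number: 1 + 31 = Z + 2, so Z = 30.
Z = 30 is zinc, so the species is Zn-67.

Zn-67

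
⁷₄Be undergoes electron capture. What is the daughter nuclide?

Li-7

Electron capture: mass number changes by +0, atomic number by -1.
A: 7 = 7; Z: 4 − 1 = 3.
Z = 3 is lithium, so the daughter is ⁷₃Li.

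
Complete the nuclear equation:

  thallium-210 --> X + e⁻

Pb-210

Conserve mass number: 210 = A + 0, so A = 210.
Conserve atomic number: 81 = Z − 1, so Z = 82.
Z = 82 is lead, so the species is lead-210.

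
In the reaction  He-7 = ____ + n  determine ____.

Conserve mass number: 7 = A + 1, so A = 6.
Conserve atomic number: 2 = Z + 0, so Z = 2.
Z = 2 is helium, so the species is He-6.

He-6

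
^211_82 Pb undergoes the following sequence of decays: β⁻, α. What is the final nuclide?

Tl-207

Start: (A, Z) = (211, 82).
After β⁻: (211, 83).
After α: (207, 81).
Z = 81 is thallium.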